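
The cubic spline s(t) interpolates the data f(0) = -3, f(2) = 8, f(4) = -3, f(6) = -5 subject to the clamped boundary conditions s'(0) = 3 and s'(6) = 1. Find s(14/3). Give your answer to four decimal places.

Put M_i = s'' at the i-th knot. Here h = (2, 2, 2) and Δ = (11/2, -11/2, -1), so the interior equations h_(i-1)·M_(i-1) + 2(h_(i-1)+h_i)·M_i + h_i·M_(i+1) = 6(Δ_i − Δ_(i-1)) read
  2·M_0 + 8·M_1 + 2·M_2 = 6(Δ_1 - Δ_0) = -66
  2·M_1 + 8·M_2 + 2·M_3 = 6(Δ_2 - Δ_1) = 27
Clamped end conditions give two more equations: 2h_0·M_0 + h_0·M_1 = 6(Δ_0 - s'(0)) = 15 and h_2·M_2 + 2h_2·M_3 = 6(s'(6) - Δ_2) = 12.
Solving: M_0 = 149/15, M_1 = -371/30, M_2 = 98/15, M_3 = -4/15.
On [4, 6], s(t) = -3 - 79/15·(t - 4) + 49/15·(t - 4)² - 17/30·(t - 4)³.
With (t - 4) = 2/3: s(14/3) = -2117/405.

-5.2272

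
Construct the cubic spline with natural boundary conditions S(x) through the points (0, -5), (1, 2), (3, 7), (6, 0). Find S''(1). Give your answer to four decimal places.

-3.7857

Let m_i = S''(x_i). Step sizes h_i = 1, 2, 3; slopes of the chords Δ_i = (y_(i+1) - y_i)/h_i = 7, 5/2, -7/3.
  1·m_0 + 6·m_1 + 2·m_2 = 6(Δ_1 - Δ_0) = -27
  2·m_1 + 10·m_2 + 3·m_3 = 6(Δ_2 - Δ_1) = -29
Natural end conditions: m_0 = m_3 = 0.
Forward elimination and back-substitution give m_0 = 0, m_1 = -53/14, m_2 = -15/7, m_3 = 0.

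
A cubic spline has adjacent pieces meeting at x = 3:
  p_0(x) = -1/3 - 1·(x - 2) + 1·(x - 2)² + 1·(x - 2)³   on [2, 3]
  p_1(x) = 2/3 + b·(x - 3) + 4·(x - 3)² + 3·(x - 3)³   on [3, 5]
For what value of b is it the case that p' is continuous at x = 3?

4

p_0'(x) = -1 + 2·(x - 2) + 3·(x - 2)², so p_0'(3) = 4. On the right, p_1'(3) = b, so b = 4.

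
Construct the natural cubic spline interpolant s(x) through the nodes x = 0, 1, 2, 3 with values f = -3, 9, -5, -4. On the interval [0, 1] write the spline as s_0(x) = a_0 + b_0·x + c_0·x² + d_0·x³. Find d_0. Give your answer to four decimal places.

-7.9333

Let M_i = s''(x_i). Step sizes h_i = 1, 1, 1; slopes of the chords Δ_i = (y_(i+1) - y_i)/h_i = 12, -14, 1.
  1·M_0 + 4·M_1 + 1·M_2 = 6(Δ_1 - Δ_0) = -156
  1·M_1 + 4·M_2 + 1·M_3 = 6(Δ_2 - Δ_1) = 90
Natural end conditions: M_0 = M_3 = 0.
Solving the tridiagonal system: M_0 = 0, M_1 = -238/5, M_2 = 172/5, M_3 = 0.
On [0, 1], with s_0(x) = a_0 + b_0·x + c_0·x² + d_0·x³: c_0 = M_0/2 = 0, d_0 = (M_1 - M_0)/(6h_0) = -119/15, b_0 = Δ_0 - h_0(2M_0 + M_1)/6 = 299/15.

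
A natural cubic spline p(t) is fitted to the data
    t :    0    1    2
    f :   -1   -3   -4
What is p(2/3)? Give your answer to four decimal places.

With m_i denoting the second derivative at x_i, h_i = 1, 1, and Δ_i = (y_(i+1) − y_i)/h_i = -2, -1:
  1·m_0 + 4·m_1 + 1·m_2 = 6(Δ_1 - Δ_0) = 6
Natural end conditions: m_0 = m_2 = 0.
Hence m_0 = 0, m_1 = 3/2, m_2 = 0.
On [0, 1], p(t) = -1 - 9/4·t + 0·t² + 1/4·t³.
With t = 2/3: p(2/3) = -131/54.

-2.4259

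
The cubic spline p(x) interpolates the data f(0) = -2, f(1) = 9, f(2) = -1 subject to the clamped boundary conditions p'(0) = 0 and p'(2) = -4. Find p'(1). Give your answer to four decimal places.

1.7500

Put M_i = p'' at the i-th knot. Here h = (1, 1) and Δ = (11, -10), so the interior equations h_(i-1)·M_(i-1) + 2(h_(i-1)+h_i)·M_i + h_i·M_(i+1) = 6(Δ_i − Δ_(i-1)) read
  1·M_0 + 4·M_1 + 1·M_2 = 6(Δ_1 - Δ_0) = -126
Clamped end conditions give two more equations: 2h_0·M_0 + h_0·M_1 = 6(Δ_0 - p'(0)) = 66 and h_1·M_1 + 2h_1·M_2 = 6(p'(2) - Δ_1) = 36.
Solving the tridiagonal system: M_0 = 125/2, M_1 = -59, M_2 = 95/2.
On [1, 2], p'(x) = b_1 + 2c_1·(x - 1) + 3d_1·(x - 1)² with b_1 = Δ_1 - h_1(2M_1 + M_2)/6 = 7/4, c_1 = M_1/2 = -59/2, d_1 = (M_2 - M_1)/(6h_1) = 71/4. So p'(1) = 7/4.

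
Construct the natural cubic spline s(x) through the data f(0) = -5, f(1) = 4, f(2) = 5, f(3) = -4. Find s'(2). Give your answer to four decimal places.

-4.7333

Write m_i for s''(x_i). With h_i = 1, 1, 1 and divided differences Δ_i = 9, 1, -9, the continuity of s' gives the tridiagonal system
  1·m_0 + 4·m_1 + 1·m_2 = 6(Δ_1 - Δ_0) = -48
  1·m_1 + 4·m_2 + 1·m_3 = 6(Δ_2 - Δ_1) = -60
Natural end conditions: m_0 = m_3 = 0.
Solving: m_0 = 0, m_1 = -44/5, m_2 = -64/5, m_3 = 0.
On [2, 3], s'(x) = b_2 + 2c_2·(x - 2) + 3d_2·(x - 2)² with b_2 = Δ_2 - h_2(2m_2 + m_3)/6 = -71/15, c_2 = m_2/2 = -32/5, d_2 = (m_3 - m_2)/(6h_2) = 32/15. So s'(2) = -71/15.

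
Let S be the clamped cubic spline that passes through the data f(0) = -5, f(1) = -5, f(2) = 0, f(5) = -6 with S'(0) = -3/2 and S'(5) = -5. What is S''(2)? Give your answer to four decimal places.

Put σ_i = S'' at the i-th knot. Here h = (1, 1, 3) and Δ = (0, 5, -2), so the interior equations h_(i-1)·σ_(i-1) + 2(h_(i-1)+h_i)·σ_i + h_i·σ_(i+1) = 6(Δ_i − Δ_(i-1)) read
  1·σ_0 + 4·σ_1 + 1·σ_2 = 6(Δ_1 - Δ_0) = 30
  1·σ_1 + 8·σ_2 + 3·σ_3 = 6(Δ_2 - Δ_1) = -42
Clamped end conditions give two more equations: 2h_0·σ_0 + h_0·σ_1 = 6(Δ_0 - S'(0)) = 9 and h_2·σ_2 + 2h_2·σ_3 = 6(S'(5) - Δ_2) = -18.
Forward elimination and back-substitution give σ_0 = -2/29, σ_1 = 265/29, σ_2 = -188/29, σ_3 = 7/29.

-6.4828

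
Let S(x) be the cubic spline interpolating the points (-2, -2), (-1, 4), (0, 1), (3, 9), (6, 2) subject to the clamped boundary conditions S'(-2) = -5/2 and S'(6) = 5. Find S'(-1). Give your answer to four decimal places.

3.8259

Let σ_i = S''(x_i). Step sizes h_i = 1, 1, 3, 3; slopes of the chords Δ_i = (y_(i+1) - y_i)/h_i = 6, -3, 8/3, -7/3.
  1·σ_0 + 4·σ_1 + 1·σ_2 = 6(Δ_1 - Δ_0) = -54
  1·σ_1 + 8·σ_2 + 3·σ_3 = 6(Δ_2 - Δ_1) = 34
  3·σ_2 + 12·σ_3 + 3·σ_4 = 6(Δ_3 - Δ_2) = -30
Clamped end conditions give two more equations: 2h_0·σ_0 + h_0·σ_1 = 6(Δ_0 - S'(-2)) = 51 and h_3·σ_3 + 2h_3·σ_4 = 6(S'(6) - Δ_3) = 44.
Hence σ_0 = 4295/112, σ_1 = -1439/56, σ_2 = 167/16, σ_3 = -1333/168, σ_4 = 3797/336.
On [-1, 0], S'(x) = b_1 + 2c_1·(x + 1) + 3d_1·(x + 1)² with b_1 = Δ_1 - h_1(2σ_1 + σ_2)/6 = 857/224, c_1 = σ_1/2 = -1439/112, d_1 = (σ_2 - σ_1)/(6h_1) = 1349/224. So S'(-1) = 857/224.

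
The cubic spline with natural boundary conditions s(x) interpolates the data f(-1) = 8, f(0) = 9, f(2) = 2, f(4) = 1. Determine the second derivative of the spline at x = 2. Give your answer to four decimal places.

3.6818

Put M_i = s'' at the i-th knot. Here h = (1, 2, 2) and Δ = (1, -7/2, -1/2), so the interior equations h_(i-1)·M_(i-1) + 2(h_(i-1)+h_i)·M_i + h_i·M_(i+1) = 6(Δ_i − Δ_(i-1)) read
  1·M_0 + 6·M_1 + 2·M_2 = 6(Δ_1 - Δ_0) = -27
  2·M_1 + 8·M_2 + 2·M_3 = 6(Δ_2 - Δ_1) = 18
Natural end conditions: M_0 = M_3 = 0.
Hence M_0 = 0, M_1 = -63/11, M_2 = 81/22, M_3 = 0.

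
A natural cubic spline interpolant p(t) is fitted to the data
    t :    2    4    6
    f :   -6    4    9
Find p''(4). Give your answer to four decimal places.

Let σ_i = p''(x_i). Step sizes h_i = 2, 2; slopes of the chords Δ_i = (y_(i+1) - y_i)/h_i = 5, 5/2.
  2·σ_0 + 8·σ_1 + 2·σ_2 = 6(Δ_1 - Δ_0) = -15
Natural end conditions: σ_0 = σ_2 = 0.
Solving the tridiagonal system: σ_0 = 0, σ_1 = -15/8, σ_2 = 0.

-1.8750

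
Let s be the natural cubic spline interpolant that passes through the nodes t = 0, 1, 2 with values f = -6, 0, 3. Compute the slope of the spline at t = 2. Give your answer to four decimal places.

2.2500

With M_i denoting the second derivative at x_i, h_i = 1, 1, and Δ_i = (y_(i+1) − y_i)/h_i = 6, 3:
  1·M_0 + 4·M_1 + 1·M_2 = 6(Δ_1 - Δ_0) = -18
Natural end conditions: M_0 = M_2 = 0.
Hence M_0 = 0, M_1 = -9/2, M_2 = 0.
On [1, 2], s'(t) = b_1 + 2c_1·(t - 1) + 3d_1·(t - 1)² with b_1 = Δ_1 - h_1(2M_1 + M_2)/6 = 9/2, c_1 = M_1/2 = -9/4, d_1 = (M_2 - M_1)/(6h_1) = 3/4. So s'(2) = 9/4.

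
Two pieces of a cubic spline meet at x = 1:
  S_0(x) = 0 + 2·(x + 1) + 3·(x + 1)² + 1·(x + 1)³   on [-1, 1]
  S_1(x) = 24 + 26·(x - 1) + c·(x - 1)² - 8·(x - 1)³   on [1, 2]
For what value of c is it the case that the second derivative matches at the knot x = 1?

S_0''(x) = 6 + 6·(x + 1), so S_0''(1) = 18. On the right, S_1''(1) = 2c, so c = 9.

9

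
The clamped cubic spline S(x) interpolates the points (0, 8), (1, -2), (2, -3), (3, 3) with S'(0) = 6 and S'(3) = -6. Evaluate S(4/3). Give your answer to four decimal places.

Write M_i for S''(x_i). With h_i = 1, 1, 1 and divided differences Δ_i = -10, -1, 6, the continuity of S' gives the tridiagonal system
  1·M_0 + 4·M_1 + 1·M_2 = 6(Δ_1 - Δ_0) = 54
  1·M_1 + 4·M_2 + 1·M_3 = 6(Δ_2 - Δ_1) = 42
Clamped end conditions give two more equations: 2h_0·M_0 + h_0·M_1 = 6(Δ_0 - S'(0)) = -96 and h_2·M_2 + 2h_2·M_3 = 6(S'(3) - Δ_2) = -72.
Solving: M_0 = -302/5, M_1 = 124/5, M_2 = 76/5, M_3 = -218/5.
On [1, 2], S(x) = -2 - 59/5·(x - 1) + 62/5·(x - 1)² - 8/5·(x - 1)³.
With (x - 1) = 1/3: S(4/3) = -623/135.

-4.6148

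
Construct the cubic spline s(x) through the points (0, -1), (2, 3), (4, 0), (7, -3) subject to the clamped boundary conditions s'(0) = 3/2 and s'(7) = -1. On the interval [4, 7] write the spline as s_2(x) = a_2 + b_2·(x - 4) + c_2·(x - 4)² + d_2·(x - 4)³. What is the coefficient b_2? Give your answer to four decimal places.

Put M_i = s'' at the i-th knot. Here h = (2, 2, 3) and Δ = (2, -3/2, -1), so the interior equations h_(i-1)·M_(i-1) + 2(h_(i-1)+h_i)·M_i + h_i·M_(i+1) = 6(Δ_i − Δ_(i-1)) read
  2·M_0 + 8·M_1 + 2·M_2 = 6(Δ_1 - Δ_0) = -21
  2·M_1 + 10·M_2 + 3·M_3 = 6(Δ_2 - Δ_1) = 3
Clamped end conditions give two more equations: 2h_0·M_0 + h_0·M_1 = 6(Δ_0 - s'(0)) = 3 and h_2·M_2 + 2h_2·M_3 = 6(s'(7) - Δ_2) = 0.
Forward elimination and back-substitution give M_0 = 187/74, M_1 = -263/74, M_2 = 44/37, M_3 = -22/37.
On [4, 7], with s_2(x) = a_2 + b_2·(x - 4) + c_2·(x - 4)² + d_2·(x - 4)³: c_2 = M_2/2 = 22/37, d_2 = (M_3 - M_2)/(6h_2) = -11/111, b_2 = Δ_2 - h_2(2M_2 + M_3)/6 = -70/37.

-1.8919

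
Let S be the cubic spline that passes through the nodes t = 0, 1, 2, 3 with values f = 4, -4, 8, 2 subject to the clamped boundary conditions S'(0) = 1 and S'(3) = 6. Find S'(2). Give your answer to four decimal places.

2.4667

Write M_i for S''(x_i). With h_i = 1, 1, 1 and divided differences Δ_i = -8, 12, -6, the continuity of S' gives the tridiagonal system
  1·M_0 + 4·M_1 + 1·M_2 = 6(Δ_1 - Δ_0) = 120
  1·M_1 + 4·M_2 + 1·M_3 = 6(Δ_2 - Δ_1) = -108
Clamped end conditions give two more equations: 2h_0·M_0 + h_0·M_1 = 6(Δ_0 - S'(0)) = -54 and h_2·M_2 + 2h_2·M_3 = 6(S'(3) - Δ_2) = 72.
Hence M_0 = -844/15, M_1 = 878/15, M_2 = -868/15, M_3 = 974/15.
On [2, 3], S'(t) = b_2 + 2c_2·(t - 2) + 3d_2·(t - 2)² with b_2 = Δ_2 - h_2(2M_2 + M_3)/6 = 37/15, c_2 = M_2/2 = -434/15, d_2 = (M_3 - M_2)/(6h_2) = 307/15. So S'(2) = 37/15.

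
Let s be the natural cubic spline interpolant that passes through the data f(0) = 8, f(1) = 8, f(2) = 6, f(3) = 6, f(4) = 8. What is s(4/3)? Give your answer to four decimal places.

Write M_i for s''(x_i). With h_i = 1, 1, 1, 1 and divided differences Δ_i = 0, -2, 0, 2, the continuity of s' gives the tridiagonal system
  1·M_0 + 4·M_1 + 1·M_2 = 6(Δ_1 - Δ_0) = -12
  1·M_1 + 4·M_2 + 1·M_3 = 6(Δ_2 - Δ_1) = 12
  1·M_2 + 4·M_3 + 1·M_4 = 6(Δ_3 - Δ_2) = 12
Natural end conditions: M_0 = M_4 = 0.
Forward elimination and back-substitution give M_0 = 0, M_1 = -27/7, M_2 = 24/7, M_3 = 15/7, M_4 = 0.
On [1, 2], s(t) = 8 - 9/7·(t - 1) - 27/14·(t - 1)² + 17/14·(t - 1)³.
With (t - 1) = 1/3: s(4/3) = 1399/189.

7.4021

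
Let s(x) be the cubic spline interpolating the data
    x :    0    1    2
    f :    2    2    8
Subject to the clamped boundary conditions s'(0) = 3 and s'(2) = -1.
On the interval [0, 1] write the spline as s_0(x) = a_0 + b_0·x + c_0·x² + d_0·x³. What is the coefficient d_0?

Write m_i for s''(x_i). With h_i = 1, 1 and divided differences Δ_i = 0, 6, the continuity of s' gives the tridiagonal system
  1·m_0 + 4·m_1 + 1·m_2 = 6(Δ_1 - Δ_0) = 36
Clamped end conditions give two more equations: 2h_0·m_0 + h_0·m_1 = 6(Δ_0 - s'(0)) = -18 and h_1·m_1 + 2h_1·m_2 = 6(s'(2) - Δ_1) = -42.
Solving: m_0 = -20, m_1 = 22, m_2 = -32.
On [0, 1], with s_0(x) = a_0 + b_0·x + c_0·x² + d_0·x³: c_0 = m_0/2 = -10, d_0 = (m_1 - m_0)/(6h_0) = 7, b_0 = Δ_0 - h_0(2m_0 + m_1)/6 = 3.

7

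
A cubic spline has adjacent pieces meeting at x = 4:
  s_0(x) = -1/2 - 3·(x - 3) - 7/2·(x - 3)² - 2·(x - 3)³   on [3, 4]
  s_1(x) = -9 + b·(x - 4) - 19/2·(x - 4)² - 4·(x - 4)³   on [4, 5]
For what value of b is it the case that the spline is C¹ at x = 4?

-16

s_0'(x) = -3 - 7·(x - 3) - 6·(x - 3)², so s_0'(4) = -16. On the right, s_1'(4) = b, so b = -16.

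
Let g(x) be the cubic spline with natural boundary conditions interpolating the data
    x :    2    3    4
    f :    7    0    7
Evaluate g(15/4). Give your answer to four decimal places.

Write σ_i for g''(x_i). With h_i = 1, 1 and divided differences Δ_i = -7, 7, the continuity of g' gives the tridiagonal system
  1·σ_0 + 4·σ_1 + 1·σ_2 = 6(Δ_1 - Δ_0) = 84
Natural end conditions: σ_0 = σ_2 = 0.
Solving: σ_0 = 0, σ_1 = 21, σ_2 = 0.
On [3, 4], g(x) = 0 + 0·(x - 3) + 21/2·(x - 3)² - 7/2·(x - 3)³.
With (x - 3) = 3/4: g(15/4) = 567/128.

4.4297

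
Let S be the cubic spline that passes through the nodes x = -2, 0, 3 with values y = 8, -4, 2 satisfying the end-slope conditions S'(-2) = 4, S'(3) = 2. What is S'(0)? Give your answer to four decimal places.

Write M_i for S''(x_i). With h_i = 2, 3 and divided differences Δ_i = -6, 2, the continuity of S' gives the tridiagonal system
  2·M_0 + 10·M_1 + 3·M_2 = 6(Δ_1 - Δ_0) = 48
Clamped end conditions give two more equations: 2h_0·M_0 + h_0·M_1 = 6(Δ_0 - S'(-2)) = -60 and h_1·M_1 + 2h_1·M_2 = 6(S'(3) - Δ_1) = 0.
Solving: M_0 = -101/5, M_1 = 52/5, M_2 = -26/5.
On [0, 3], S'(x) = b_1 + 2c_1·x + 3d_1·x² with b_1 = Δ_1 - h_1(2M_1 + M_2)/6 = -29/5, c_1 = M_1/2 = 26/5, d_1 = (M_2 - M_1)/(6h_1) = -13/15. So S'(0) = -29/5.

-5.8000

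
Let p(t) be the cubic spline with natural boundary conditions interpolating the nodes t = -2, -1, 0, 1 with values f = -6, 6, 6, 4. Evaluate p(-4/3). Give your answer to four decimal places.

3.1358

Put m_i = p'' at the i-th knot. Here h = (1, 1, 1) and Δ = (12, 0, -2), so the interior equations h_(i-1)·m_(i-1) + 2(h_(i-1)+h_i)·m_i + h_i·m_(i+1) = 6(Δ_i − Δ_(i-1)) read
  1·m_0 + 4·m_1 + 1·m_2 = 6(Δ_1 - Δ_0) = -72
  1·m_1 + 4·m_2 + 1·m_3 = 6(Δ_2 - Δ_1) = -12
Natural end conditions: m_0 = m_3 = 0.
Solving: m_0 = 0, m_1 = -92/5, m_2 = 8/5, m_3 = 0.
On [-2, -1], p(t) = -6 + 226/15·(t + 2) + 0·(t + 2)² - 46/15·(t + 2)³.
With (t + 2) = 2/3: p(-4/3) = 254/81.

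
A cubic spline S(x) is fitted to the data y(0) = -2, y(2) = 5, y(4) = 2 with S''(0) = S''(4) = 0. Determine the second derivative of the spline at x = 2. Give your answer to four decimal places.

-3.7500

Put M_i = S'' at the i-th knot. Here h = (2, 2) and Δ = (7/2, -3/2), so the interior equations h_(i-1)·M_(i-1) + 2(h_(i-1)+h_i)·M_i + h_i·M_(i+1) = 6(Δ_i − Δ_(i-1)) read
  2·M_0 + 8·M_1 + 2·M_2 = 6(Δ_1 - Δ_0) = -30
Natural end conditions: M_0 = M_2 = 0.
Solving: M_0 = 0, M_1 = -15/4, M_2 = 0.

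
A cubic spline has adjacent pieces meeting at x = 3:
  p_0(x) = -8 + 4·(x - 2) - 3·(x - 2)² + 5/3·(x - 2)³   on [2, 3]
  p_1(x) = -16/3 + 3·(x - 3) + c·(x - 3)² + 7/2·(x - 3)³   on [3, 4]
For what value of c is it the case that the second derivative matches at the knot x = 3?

2

p_0''(x) = -6 + 10·(x - 2), so p_0''(3) = 4. On the right, p_1''(3) = 2c, so c = 2.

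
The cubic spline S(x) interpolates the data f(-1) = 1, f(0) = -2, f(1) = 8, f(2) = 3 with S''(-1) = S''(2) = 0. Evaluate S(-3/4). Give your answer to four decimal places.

Write m_i for S''(x_i). With h_i = 1, 1, 1 and divided differences Δ_i = -3, 10, -5, the continuity of S' gives the tridiagonal system
  1·m_0 + 4·m_1 + 1·m_2 = 6(Δ_1 - Δ_0) = 78
  1·m_1 + 4·m_2 + 1·m_3 = 6(Δ_2 - Δ_1) = -90
Natural end conditions: m_0 = m_3 = 0.
Hence m_0 = 0, m_1 = 134/5, m_2 = -146/5, m_3 = 0.
On [-1, 0], S(x) = 1 - 112/15·(x + 1) + 0·(x + 1)² + 67/15·(x + 1)³.
With (x + 1) = 1/4: S(-3/4) = -51/64.

-0.7969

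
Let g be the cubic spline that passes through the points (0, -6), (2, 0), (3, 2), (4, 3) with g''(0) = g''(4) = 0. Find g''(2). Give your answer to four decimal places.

Put m_i = g'' at the i-th knot. Here h = (2, 1, 1) and Δ = (3, 2, 1), so the interior equations h_(i-1)·m_(i-1) + 2(h_(i-1)+h_i)·m_i + h_i·m_(i+1) = 6(Δ_i − Δ_(i-1)) read
  2·m_0 + 6·m_1 + 1·m_2 = 6(Δ_1 - Δ_0) = -6
  1·m_1 + 4·m_2 + 1·m_3 = 6(Δ_2 - Δ_1) = -6
Natural end conditions: m_0 = m_3 = 0.
Solving: m_0 = 0, m_1 = -18/23, m_2 = -30/23, m_3 = 0.

-0.7826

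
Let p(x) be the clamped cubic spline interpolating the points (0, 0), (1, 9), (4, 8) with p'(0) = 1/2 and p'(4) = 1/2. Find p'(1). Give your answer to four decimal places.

With m_i denoting the second derivative at x_i, h_i = 1, 3, and Δ_i = (y_(i+1) − y_i)/h_i = 9, -1/3:
  1·m_0 + 8·m_1 + 3·m_2 = 6(Δ_1 - Δ_0) = -56
Clamped end conditions give two more equations: 2h_0·m_0 + h_0·m_1 = 6(Δ_0 - p'(0)) = 51 and h_1·m_1 + 2h_1·m_2 = 6(p'(4) - Δ_1) = 5.
Solving the tridiagonal system: m_0 = 65/2, m_1 = -14, m_2 = 47/6.
On [1, 4], p'(x) = b_1 + 2c_1·(x - 1) + 3d_1·(x - 1)² with b_1 = Δ_1 - h_1(2m_1 + m_2)/6 = 39/4, c_1 = m_1/2 = -7, d_1 = (m_2 - m_1)/(6h_1) = 131/108. So p'(1) = 39/4.

9.7500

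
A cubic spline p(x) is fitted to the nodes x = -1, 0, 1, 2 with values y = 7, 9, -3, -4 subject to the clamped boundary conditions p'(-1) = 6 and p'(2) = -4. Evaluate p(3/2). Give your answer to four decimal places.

Write m_i for p''(x_i). With h_i = 1, 1, 1 and divided differences Δ_i = 2, -12, -1, the continuity of p' gives the tridiagonal system
  1·m_0 + 4·m_1 + 1·m_2 = 6(Δ_1 - Δ_0) = -84
  1·m_1 + 4·m_2 + 1·m_3 = 6(Δ_2 - Δ_1) = 66
Clamped end conditions give two more equations: 2h_0·m_0 + h_0·m_1 = 6(Δ_0 - p'(-1)) = -24 and h_2·m_2 + 2h_2·m_3 = 6(p'(2) - Δ_2) = -18.
Solving: m_0 = 38/15, m_1 = -436/15, m_2 = 446/15, m_3 = -358/15.
On [1, 2], p(x) = -3 - 104/15·(x - 1) + 223/15·(x - 1)² - 134/15·(x - 1)³.
With (x - 1) = 1/2: p(3/2) = -58/15.

-3.8667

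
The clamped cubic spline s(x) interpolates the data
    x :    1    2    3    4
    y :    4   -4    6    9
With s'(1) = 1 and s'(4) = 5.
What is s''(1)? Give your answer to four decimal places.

-50.1333

Write σ_i for s''(x_i). With h_i = 1, 1, 1 and divided differences Δ_i = -8, 10, 3, the continuity of s' gives the tridiagonal system
  1·σ_0 + 4·σ_1 + 1·σ_2 = 6(Δ_1 - Δ_0) = 108
  1·σ_1 + 4·σ_2 + 1·σ_3 = 6(Δ_2 - Δ_1) = -42
Clamped end conditions give two more equations: 2h_0·σ_0 + h_0·σ_1 = 6(Δ_0 - s'(1)) = -54 and h_2·σ_2 + 2h_2·σ_3 = 6(s'(4) - Δ_2) = 12.
Hence σ_0 = -752/15, σ_1 = 694/15, σ_2 = -404/15, σ_3 = 292/15.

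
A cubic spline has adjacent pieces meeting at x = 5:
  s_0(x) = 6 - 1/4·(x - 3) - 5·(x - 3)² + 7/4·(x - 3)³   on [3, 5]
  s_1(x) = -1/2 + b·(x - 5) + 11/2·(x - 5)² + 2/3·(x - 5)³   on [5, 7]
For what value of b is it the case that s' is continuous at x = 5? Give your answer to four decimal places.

0.7500

s_0'(x) = -1/4 - 10·(x - 3) + 21/4·(x - 3)², so s_0'(5) = 3/4. On the right, s_1'(5) = b, so b = 3/4.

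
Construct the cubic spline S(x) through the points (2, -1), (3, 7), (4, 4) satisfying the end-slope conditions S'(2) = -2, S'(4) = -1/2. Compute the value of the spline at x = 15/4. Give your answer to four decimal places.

4.7441

With σ_i denoting the second derivative at x_i, h_i = 1, 1, and Δ_i = (y_(i+1) − y_i)/h_i = 8, -3:
  1·σ_0 + 4·σ_1 + 1·σ_2 = 6(Δ_1 - Δ_0) = -66
Clamped end conditions give two more equations: 2h_0·σ_0 + h_0·σ_1 = 6(Δ_0 - S'(2)) = 60 and h_1·σ_1 + 2h_1·σ_2 = 6(S'(4) - Δ_1) = 15.
Solving: σ_0 = 189/4, σ_1 = -69/2, σ_2 = 99/4.
On [3, 4], S(x) = 7 + 35/8·(x - 3) - 69/4·(x - 3)² + 79/8·(x - 3)³.
With (x - 3) = 3/4: S(15/4) = 2429/512.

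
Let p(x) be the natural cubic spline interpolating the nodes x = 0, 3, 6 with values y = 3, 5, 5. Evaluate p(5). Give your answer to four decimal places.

5.1481

With m_i denoting the second derivative at x_i, h_i = 3, 3, and Δ_i = (y_(i+1) − y_i)/h_i = 2/3, 0:
  3·m_0 + 12·m_1 + 3·m_2 = 6(Δ_1 - Δ_0) = -4
Natural end conditions: m_0 = m_2 = 0.
Solving: m_0 = 0, m_1 = -1/3, m_2 = 0.
On [3, 6], p(x) = 5 + 1/3·(x - 3) - 1/6·(x - 3)² + 1/54·(x - 3)³.
With (x - 3) = 2: p(5) = 139/27.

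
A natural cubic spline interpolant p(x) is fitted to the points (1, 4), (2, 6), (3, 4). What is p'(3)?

-3

With σ_i denoting the second derivative at x_i, h_i = 1, 1, and Δ_i = (y_(i+1) − y_i)/h_i = 2, -2:
  1·σ_0 + 4·σ_1 + 1·σ_2 = 6(Δ_1 - Δ_0) = -24
Natural end conditions: σ_0 = σ_2 = 0.
Solving the tridiagonal system: σ_0 = 0, σ_1 = -6, σ_2 = 0.
On [2, 3], p'(x) = b_1 + 2c_1·(x - 2) + 3d_1·(x - 2)² with b_1 = Δ_1 - h_1(2σ_1 + σ_2)/6 = 0, c_1 = σ_1/2 = -3, d_1 = (σ_2 - σ_1)/(6h_1) = 1. So p'(3) = -3.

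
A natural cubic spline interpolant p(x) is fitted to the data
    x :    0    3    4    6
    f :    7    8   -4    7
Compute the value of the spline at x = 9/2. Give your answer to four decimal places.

Write M_i for p''(x_i). With h_i = 3, 1, 2 and divided differences Δ_i = 1/3, -12, 11/2, the continuity of p' gives the tridiagonal system
  3·M_0 + 8·M_1 + 1·M_2 = 6(Δ_1 - Δ_0) = -74
  1·M_1 + 6·M_2 + 2·M_3 = 6(Δ_2 - Δ_1) = 105
Natural end conditions: M_0 = M_3 = 0.
Hence M_0 = 0, M_1 = -549/47, M_2 = 914/47, M_3 = 0.
On [4, 6], p(x) = -4 - 2105/282·(x - 4) + 457/47·(x - 4)² - 457/282·(x - 4)³.
With (x - 4) = 1/2: p(9/2) = -4139/752.

-5.5040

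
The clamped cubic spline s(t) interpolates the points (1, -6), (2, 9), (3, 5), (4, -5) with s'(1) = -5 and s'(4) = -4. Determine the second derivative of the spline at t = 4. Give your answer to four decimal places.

18.6667

Put σ_i = s'' at the i-th knot. Here h = (1, 1, 1) and Δ = (15, -4, -10), so the interior equations h_(i-1)·σ_(i-1) + 2(h_(i-1)+h_i)·σ_i + h_i·σ_(i+1) = 6(Δ_i − Δ_(i-1)) read
  1·σ_0 + 4·σ_1 + 1·σ_2 = 6(Δ_1 - Δ_0) = -114
  1·σ_1 + 4·σ_2 + 1·σ_3 = 6(Δ_2 - Δ_1) = -36
Clamped end conditions give two more equations: 2h_0·σ_0 + h_0·σ_1 = 6(Δ_0 - s'(1)) = 120 and h_2·σ_2 + 2h_2·σ_3 = 6(s'(4) - Δ_2) = 36.
Hence σ_0 = 254/3, σ_1 = -148/3, σ_2 = -4/3, σ_3 = 56/3.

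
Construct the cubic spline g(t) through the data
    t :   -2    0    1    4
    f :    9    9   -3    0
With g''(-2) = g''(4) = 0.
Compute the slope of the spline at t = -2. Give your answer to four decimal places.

Write M_i for g''(x_i). With h_i = 2, 1, 3 and divided differences Δ_i = 0, -12, 1, the continuity of g' gives the tridiagonal system
  2·M_0 + 6·M_1 + 1·M_2 = 6(Δ_1 - Δ_0) = -72
  1·M_1 + 8·M_2 + 3·M_3 = 6(Δ_2 - Δ_1) = 78
Natural end conditions: M_0 = M_3 = 0.
Solving the tridiagonal system: M_0 = 0, M_1 = -654/47, M_2 = 540/47, M_3 = 0.
On [-2, 0], g'(t) = b_0 + 2c_0·(t + 2) + 3d_0·(t + 2)² with b_0 = Δ_0 - h_0(2M_0 + M_1)/6 = 218/47, c_0 = M_0/2 = 0, d_0 = (M_1 - M_0)/(6h_0) = -109/94. So g'(-2) = 218/47.

4.6383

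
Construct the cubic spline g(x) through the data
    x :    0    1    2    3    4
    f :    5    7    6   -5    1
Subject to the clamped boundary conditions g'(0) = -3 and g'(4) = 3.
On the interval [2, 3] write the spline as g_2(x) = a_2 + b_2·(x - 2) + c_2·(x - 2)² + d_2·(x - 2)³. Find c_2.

Let M_i = g''(x_i). Step sizes h_i = 1, 1, 1, 1; slopes of the chords Δ_i = (y_(i+1) - y_i)/h_i = 2, -1, -11, 6.
  1·M_0 + 4·M_1 + 1·M_2 = 6(Δ_1 - Δ_0) = -18
  1·M_1 + 4·M_2 + 1·M_3 = 6(Δ_2 - Δ_1) = -60
  1·M_2 + 4·M_3 + 1·M_4 = 6(Δ_3 - Δ_2) = 102
Clamped end conditions give two more equations: 2h_0·M_0 + h_0·M_1 = 6(Δ_0 - g'(0)) = 30 and h_3·M_3 + 2h_3·M_4 = 6(g'(4) - Δ_3) = -18.
Forward elimination and back-substitution give M_0 = 114/7, M_1 = -18/7, M_2 = -24, M_3 = 270/7, M_4 = -198/7.
On [2, 3], with g_2(x) = a_2 + b_2·(x - 2) + c_2·(x - 2)² + d_2·(x - 2)³: c_2 = M_2/2 = -12, d_2 = (M_3 - M_2)/(6h_2) = 73/7, b_2 = Δ_2 - h_2(2M_2 + M_3)/6 = -66/7.

-12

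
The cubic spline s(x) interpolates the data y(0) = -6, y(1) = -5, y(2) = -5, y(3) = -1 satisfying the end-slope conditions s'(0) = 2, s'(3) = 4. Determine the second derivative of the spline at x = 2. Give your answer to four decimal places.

7.7333

Put m_i = s'' at the i-th knot. Here h = (1, 1, 1) and Δ = (1, 0, 4), so the interior equations h_(i-1)·m_(i-1) + 2(h_(i-1)+h_i)·m_i + h_i·m_(i+1) = 6(Δ_i − Δ_(i-1)) read
  1·m_0 + 4·m_1 + 1·m_2 = 6(Δ_1 - Δ_0) = -6
  1·m_1 + 4·m_2 + 1·m_3 = 6(Δ_2 - Δ_1) = 24
Clamped end conditions give two more equations: 2h_0·m_0 + h_0·m_1 = 6(Δ_0 - s'(0)) = -6 and h_2·m_2 + 2h_2·m_3 = 6(s'(3) - Δ_2) = 0.
Solving: m_0 = -22/15, m_1 = -46/15, m_2 = 116/15, m_3 = -58/15.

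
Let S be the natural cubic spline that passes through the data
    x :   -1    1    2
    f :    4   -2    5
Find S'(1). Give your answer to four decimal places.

3.6667

Write M_i for S''(x_i). With h_i = 2, 1 and divided differences Δ_i = -3, 7, the continuity of S' gives the tridiagonal system
  2·M_0 + 6·M_1 + 1·M_2 = 6(Δ_1 - Δ_0) = 60
Natural end conditions: M_0 = M_2 = 0.
Solving: M_0 = 0, M_1 = 10, M_2 = 0.
On [1, 2], S'(x) = b_1 + 2c_1·(x - 1) + 3d_1·(x - 1)² with b_1 = Δ_1 - h_1(2M_1 + M_2)/6 = 11/3, c_1 = M_1/2 = 5, d_1 = (M_2 - M_1)/(6h_1) = -5/3. So S'(1) = 11/3.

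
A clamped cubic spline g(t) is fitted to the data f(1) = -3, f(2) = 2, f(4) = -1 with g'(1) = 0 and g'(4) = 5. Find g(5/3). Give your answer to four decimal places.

With M_i denoting the second derivative at x_i, h_i = 1, 2, and Δ_i = (y_(i+1) − y_i)/h_i = 5, -3/2:
  1·M_0 + 6·M_1 + 2·M_2 = 6(Δ_1 - Δ_0) = -39
Clamped end conditions give two more equations: 2h_0·M_0 + h_0·M_1 = 6(Δ_0 - g'(1)) = 30 and h_1·M_1 + 2h_1·M_2 = 6(g'(4) - Δ_1) = 39.
Hence M_0 = 139/6, M_1 = -49/3, M_2 = 215/12.
On [1, 2], g(t) = -3 + 0·(t - 1) + 139/12·(t - 1)² - 79/12·(t - 1)³.
With (t - 1) = 2/3: g(5/3) = 16/81.

0.1975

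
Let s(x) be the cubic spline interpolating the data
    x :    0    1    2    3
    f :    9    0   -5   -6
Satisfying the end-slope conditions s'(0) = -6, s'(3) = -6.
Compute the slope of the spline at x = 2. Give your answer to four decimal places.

Let M_i = s''(x_i). Step sizes h_i = 1, 1, 1; slopes of the chords Δ_i = (y_(i+1) - y_i)/h_i = -9, -5, -1.
  1·M_0 + 4·M_1 + 1·M_2 = 6(Δ_1 - Δ_0) = 24
  1·M_1 + 4·M_2 + 1·M_3 = 6(Δ_2 - Δ_1) = 24
Clamped end conditions give two more equations: 2h_0·M_0 + h_0·M_1 = 6(Δ_0 - s'(0)) = -18 and h_2·M_2 + 2h_2·M_3 = 6(s'(3) - Δ_2) = -30.
Hence M_0 = -62/5, M_1 = 34/5, M_2 = 46/5, M_3 = -98/5.
On [2, 3], s'(x) = b_2 + 2c_2·(x - 2) + 3d_2·(x - 2)² with b_2 = Δ_2 - h_2(2M_2 + M_3)/6 = -4/5, c_2 = M_2/2 = 23/5, d_2 = (M_3 - M_2)/(6h_2) = -24/5. So s'(2) = -4/5.

-0.8000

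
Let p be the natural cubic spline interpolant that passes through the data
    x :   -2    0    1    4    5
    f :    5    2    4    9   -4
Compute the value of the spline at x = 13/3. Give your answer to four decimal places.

Let M_i = p''(x_i). Step sizes h_i = 2, 1, 3, 1; slopes of the chords Δ_i = (y_(i+1) - y_i)/h_i = -3/2, 2, 5/3, -13.
  2·M_0 + 6·M_1 + 1·M_2 = 6(Δ_1 - Δ_0) = 21
  1·M_1 + 8·M_2 + 3·M_3 = 6(Δ_2 - Δ_1) = -2
  3·M_2 + 8·M_3 + 1·M_4 = 6(Δ_3 - Δ_2) = -88
Natural end conditions: M_0 = M_4 = 0.
Solving: M_0 = 0, M_1 = 907/322, M_2 = 660/161, M_3 = -4037/322, M_4 = 0.
On [4, 5], p(x) = 9 - 8521/966·(x - 4) - 4037/644·(x - 4)² + 4037/1932·(x - 4)³.
With (x - 4) = 1/3: p(13/3) = 141901/26082.

5.4406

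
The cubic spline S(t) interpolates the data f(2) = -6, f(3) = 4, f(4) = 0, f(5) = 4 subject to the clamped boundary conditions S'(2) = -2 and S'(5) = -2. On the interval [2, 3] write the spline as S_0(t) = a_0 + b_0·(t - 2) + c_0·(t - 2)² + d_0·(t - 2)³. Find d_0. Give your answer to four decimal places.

-16.8000

Write m_i for S''(x_i). With h_i = 1, 1, 1 and divided differences Δ_i = 10, -4, 4, the continuity of S' gives the tridiagonal system
  1·m_0 + 4·m_1 + 1·m_2 = 6(Δ_1 - Δ_0) = -84
  1·m_1 + 4·m_2 + 1·m_3 = 6(Δ_2 - Δ_1) = 48
Clamped end conditions give two more equations: 2h_0·m_0 + h_0·m_1 = 6(Δ_0 - S'(2)) = 72 and h_2·m_2 + 2h_2·m_3 = 6(S'(5) - Δ_2) = -36.
Forward elimination and back-substitution give m_0 = 288/5, m_1 = -216/5, m_2 = 156/5, m_3 = -168/5.
On [2, 3], with S_0(t) = a_0 + b_0·(t - 2) + c_0·(t - 2)² + d_0·(t - 2)³: c_0 = m_0/2 = 144/5, d_0 = (m_1 - m_0)/(6h_0) = -84/5, b_0 = Δ_0 - h_0(2m_0 + m_1)/6 = -2.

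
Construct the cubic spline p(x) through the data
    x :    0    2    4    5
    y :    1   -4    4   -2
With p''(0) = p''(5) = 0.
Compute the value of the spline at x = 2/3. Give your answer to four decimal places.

-2.2559

Let M_i = p''(x_i). Step sizes h_i = 2, 2, 1; slopes of the chords Δ_i = (y_(i+1) - y_i)/h_i = -5/2, 4, -6.
  2·M_0 + 8·M_1 + 2·M_2 = 6(Δ_1 - Δ_0) = 39
  2·M_1 + 6·M_2 + 1·M_3 = 6(Δ_2 - Δ_1) = -60
Natural end conditions: M_0 = M_3 = 0.
Forward elimination and back-substitution give M_0 = 0, M_1 = 177/22, M_2 = -279/22, M_3 = 0.
On [0, 2], p(x) = 1 - 57/11·x + 0·x² + 59/88·x³.
With x = 2/3: p(2/3) = -670/297.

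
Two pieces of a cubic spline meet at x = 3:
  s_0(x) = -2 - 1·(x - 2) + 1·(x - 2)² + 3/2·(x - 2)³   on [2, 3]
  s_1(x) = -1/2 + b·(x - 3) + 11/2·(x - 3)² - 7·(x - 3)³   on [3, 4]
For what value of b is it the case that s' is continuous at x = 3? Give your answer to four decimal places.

5.5000

s_0'(x) = -1 + 2·(x - 2) + 9/2·(x - 2)², so s_0'(3) = 11/2. On the right, s_1'(3) = b, so b = 11/2.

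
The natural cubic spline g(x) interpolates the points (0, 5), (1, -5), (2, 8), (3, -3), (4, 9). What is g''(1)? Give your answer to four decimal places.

Let M_i = g''(x_i). Step sizes h_i = 1, 1, 1, 1; slopes of the chords Δ_i = (y_(i+1) - y_i)/h_i = -10, 13, -11, 12.
  1·M_0 + 4·M_1 + 1·M_2 = 6(Δ_1 - Δ_0) = 138
  1·M_1 + 4·M_2 + 1·M_3 = 6(Δ_2 - Δ_1) = -144
  1·M_2 + 4·M_3 + 1·M_4 = 6(Δ_3 - Δ_2) = 138
Natural end conditions: M_0 = M_4 = 0.
Solving: M_0 = 0, M_1 = 348/7, M_2 = -426/7, M_3 = 348/7, M_4 = 0.

49.7143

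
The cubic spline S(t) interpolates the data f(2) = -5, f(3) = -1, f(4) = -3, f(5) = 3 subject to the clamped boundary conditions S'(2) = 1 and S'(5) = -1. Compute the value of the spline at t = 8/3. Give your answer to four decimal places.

With σ_i denoting the second derivative at x_i, h_i = 1, 1, 1, and Δ_i = (y_(i+1) − y_i)/h_i = 4, -2, 6:
  1·σ_0 + 4·σ_1 + 1·σ_2 = 6(Δ_1 - Δ_0) = -36
  1·σ_1 + 4·σ_2 + 1·σ_3 = 6(Δ_2 - Δ_1) = 48
Clamped end conditions give two more equations: 2h_0·σ_0 + h_0·σ_1 = 6(Δ_0 - S'(2)) = 18 and h_2·σ_2 + 2h_2·σ_3 = 6(S'(5) - Δ_2) = -42.
Solving the tridiagonal system: σ_0 = 286/15, σ_1 = -302/15, σ_2 = 382/15, σ_3 = -506/15.
On [2, 3], S(t) = -5 + 1·(t - 2) + 143/15·(t - 2)² - 98/15·(t - 2)³.
With (t - 2) = 2/3: S(8/3) = -823/405.

-2.0321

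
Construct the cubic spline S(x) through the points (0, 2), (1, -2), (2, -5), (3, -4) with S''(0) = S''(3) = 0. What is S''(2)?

Let σ_i = S''(x_i). Step sizes h_i = 1, 1, 1; slopes of the chords Δ_i = (y_(i+1) - y_i)/h_i = -4, -3, 1.
  1·σ_0 + 4·σ_1 + 1·σ_2 = 6(Δ_1 - Δ_0) = 6
  1·σ_1 + 4·σ_2 + 1·σ_3 = 6(Δ_2 - Δ_1) = 24
Natural end conditions: σ_0 = σ_3 = 0.
Forward elimination and back-substitution give σ_0 = 0, σ_1 = 0, σ_2 = 6, σ_3 = 0.

6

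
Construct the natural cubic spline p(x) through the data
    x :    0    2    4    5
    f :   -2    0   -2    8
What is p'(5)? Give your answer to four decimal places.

With σ_i denoting the second derivative at x_i, h_i = 2, 2, 1, and Δ_i = (y_(i+1) − y_i)/h_i = 1, -1, 10:
  2·σ_0 + 8·σ_1 + 2·σ_2 = 6(Δ_1 - Δ_0) = -12
  2·σ_1 + 6·σ_2 + 1·σ_3 = 6(Δ_2 - Δ_1) = 66
Natural end conditions: σ_0 = σ_3 = 0.
Solving the tridiagonal system: σ_0 = 0, σ_1 = -51/11, σ_2 = 138/11, σ_3 = 0.
On [4, 5], p'(x) = b_2 + 2c_2·(x - 4) + 3d_2·(x - 4)² with b_2 = Δ_2 - h_2(2σ_2 + σ_3)/6 = 64/11, c_2 = σ_2/2 = 69/11, d_2 = (σ_3 - σ_2)/(6h_2) = -23/11. So p'(5) = 133/11.

12.0909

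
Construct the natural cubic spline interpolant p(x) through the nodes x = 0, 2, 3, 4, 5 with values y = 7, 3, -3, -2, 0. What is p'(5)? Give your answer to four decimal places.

Put σ_i = p'' at the i-th knot. Here h = (2, 1, 1, 1) and Δ = (-2, -6, 1, 2), so the interior equations h_(i-1)·σ_(i-1) + 2(h_(i-1)+h_i)·σ_i + h_i·σ_(i+1) = 6(Δ_i − Δ_(i-1)) read
  2·σ_0 + 6·σ_1 + 1·σ_2 = 6(Δ_1 - Δ_0) = -24
  1·σ_1 + 4·σ_2 + 1·σ_3 = 6(Δ_2 - Δ_1) = 42
  1·σ_2 + 4·σ_3 + 1·σ_4 = 6(Δ_3 - Δ_2) = 6
Natural end conditions: σ_0 = σ_4 = 0.
Solving the tridiagonal system: σ_0 = 0, σ_1 = -261/43, σ_2 = 534/43, σ_3 = -69/43, σ_4 = 0.
On [4, 5], p'(x) = b_3 + 2c_3·(x - 4) + 3d_3·(x - 4)² with b_3 = Δ_3 - h_3(2σ_3 + σ_4)/6 = 109/43, c_3 = σ_3/2 = -69/86, d_3 = (σ_4 - σ_3)/(6h_3) = 23/86. So p'(5) = 149/86.

1.7326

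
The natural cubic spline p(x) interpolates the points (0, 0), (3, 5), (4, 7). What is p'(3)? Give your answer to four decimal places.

Write M_i for p''(x_i). With h_i = 3, 1 and divided differences Δ_i = 5/3, 2, the continuity of p' gives the tridiagonal system
  3·M_0 + 8·M_1 + 1·M_2 = 6(Δ_1 - Δ_0) = 2
Natural end conditions: M_0 = M_2 = 0.
Solving the tridiagonal system: M_0 = 0, M_1 = 1/4, M_2 = 0.
On [3, 4], p'(x) = b_1 + 2c_1·(x - 3) + 3d_1·(x - 3)² with b_1 = Δ_1 - h_1(2M_1 + M_2)/6 = 23/12, c_1 = M_1/2 = 1/8, d_1 = (M_2 - M_1)/(6h_1) = -1/24. So p'(3) = 23/12.

1.9167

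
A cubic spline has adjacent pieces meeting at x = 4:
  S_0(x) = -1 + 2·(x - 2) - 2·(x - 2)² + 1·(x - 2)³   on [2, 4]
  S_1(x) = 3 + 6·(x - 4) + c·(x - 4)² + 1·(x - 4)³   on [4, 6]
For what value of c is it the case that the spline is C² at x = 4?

S_0''(x) = -4 + 6·(x - 2), so S_0''(4) = 8. On the right, S_1''(4) = 2c, so c = 4.

4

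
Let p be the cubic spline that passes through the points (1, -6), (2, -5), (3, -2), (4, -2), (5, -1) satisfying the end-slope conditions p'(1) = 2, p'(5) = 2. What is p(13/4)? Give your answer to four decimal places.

Write σ_i for p''(x_i). With h_i = 1, 1, 1, 1 and divided differences Δ_i = 1, 3, 0, 1, the continuity of p' gives the tridiagonal system
  1·σ_0 + 4·σ_1 + 1·σ_2 = 6(Δ_1 - Δ_0) = 12
  1·σ_1 + 4·σ_2 + 1·σ_3 = 6(Δ_2 - Δ_1) = -18
  1·σ_2 + 4·σ_3 + 1·σ_4 = 6(Δ_3 - Δ_2) = 6
Clamped end conditions give two more equations: 2h_0·σ_0 + h_0·σ_1 = 6(Δ_0 - p'(1)) = -6 and h_3·σ_3 + 2h_3·σ_4 = 6(p'(5) - Δ_3) = 6.
Solving the tridiagonal system: σ_0 = -171/28, σ_1 = 87/14, σ_2 = -27/4, σ_3 = 39/14, σ_4 = 45/28.
On [3, 4], p(x) = -2 + 25/14·(x - 3) - 27/8·(x - 3)² + 89/56·(x - 3)³.
With (x - 3) = 1/4: p(13/4) = -6235/3584.

-1.7397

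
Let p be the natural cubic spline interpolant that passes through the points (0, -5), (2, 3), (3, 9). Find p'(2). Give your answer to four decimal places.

5.3333

Put m_i = p'' at the i-th knot. Here h = (2, 1) and Δ = (4, 6), so the interior equations h_(i-1)·m_(i-1) + 2(h_(i-1)+h_i)·m_i + h_i·m_(i+1) = 6(Δ_i − Δ_(i-1)) read
  2·m_0 + 6·m_1 + 1·m_2 = 6(Δ_1 - Δ_0) = 12
Natural end conditions: m_0 = m_2 = 0.
Forward elimination and back-substitution give m_0 = 0, m_1 = 2, m_2 = 0.
On [2, 3], p'(x) = b_1 + 2c_1·(x - 2) + 3d_1·(x - 2)² with b_1 = Δ_1 - h_1(2m_1 + m_2)/6 = 16/3, c_1 = m_1/2 = 1, d_1 = (m_2 - m_1)/(6h_1) = -1/3. So p'(2) = 16/3.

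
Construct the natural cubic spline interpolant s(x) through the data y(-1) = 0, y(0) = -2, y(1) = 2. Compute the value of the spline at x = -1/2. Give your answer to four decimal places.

-1.5625

Write M_i for s''(x_i). With h_i = 1, 1 and divided differences Δ_i = -2, 4, the continuity of s' gives the tridiagonal system
  1·M_0 + 4·M_1 + 1·M_2 = 6(Δ_1 - Δ_0) = 36
Natural end conditions: M_0 = M_2 = 0.
Solving the tridiagonal system: M_0 = 0, M_1 = 9, M_2 = 0.
On [-1, 0], s(x) = 0 - 7/2·(x + 1) + 0·(x + 1)² + 3/2·(x + 1)³.
With (x + 1) = 1/2: s(-1/2) = -25/16.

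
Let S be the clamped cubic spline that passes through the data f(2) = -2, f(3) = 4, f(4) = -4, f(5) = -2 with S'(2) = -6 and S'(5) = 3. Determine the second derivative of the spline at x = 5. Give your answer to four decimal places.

-11.2000

Put M_i = S'' at the i-th knot. Here h = (1, 1, 1) and Δ = (6, -8, 2), so the interior equations h_(i-1)·M_(i-1) + 2(h_(i-1)+h_i)·M_i + h_i·M_(i+1) = 6(Δ_i − Δ_(i-1)) read
  1·M_0 + 4·M_1 + 1·M_2 = 6(Δ_1 - Δ_0) = -84
  1·M_1 + 4·M_2 + 1·M_3 = 6(Δ_2 - Δ_1) = 60
Clamped end conditions give two more equations: 2h_0·M_0 + h_0·M_1 = 6(Δ_0 - S'(2)) = 72 and h_2·M_2 + 2h_2·M_3 = 6(S'(5) - Δ_2) = 6.
Solving: M_0 = 286/5, M_1 = -212/5, M_2 = 142/5, M_3 = -56/5.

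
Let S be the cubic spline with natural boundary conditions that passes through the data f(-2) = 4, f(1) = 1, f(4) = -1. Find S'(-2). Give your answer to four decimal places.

Write M_i for S''(x_i). With h_i = 3, 3 and divided differences Δ_i = -1, -2/3, the continuity of S' gives the tridiagonal system
  3·M_0 + 12·M_1 + 3·M_2 = 6(Δ_1 - Δ_0) = 2
Natural end conditions: M_0 = M_2 = 0.
Forward elimination and back-substitution give M_0 = 0, M_1 = 1/6, M_2 = 0.
On [-2, 1], S'(t) = b_0 + 2c_0·(t + 2) + 3d_0·(t + 2)² with b_0 = Δ_0 - h_0(2M_0 + M_1)/6 = -13/12, c_0 = M_0/2 = 0, d_0 = (M_1 - M_0)/(6h_0) = 1/108. So S'(-2) = -13/12.

-1.0833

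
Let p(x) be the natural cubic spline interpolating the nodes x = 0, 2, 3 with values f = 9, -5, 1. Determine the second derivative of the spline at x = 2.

13

Let M_i = p''(x_i). Step sizes h_i = 2, 1; slopes of the chords Δ_i = (y_(i+1) - y_i)/h_i = -7, 6.
  2·M_0 + 6·M_1 + 1·M_2 = 6(Δ_1 - Δ_0) = 78
Natural end conditions: M_0 = M_2 = 0.
Forward elimination and back-substitution give M_0 = 0, M_1 = 13, M_2 = 0.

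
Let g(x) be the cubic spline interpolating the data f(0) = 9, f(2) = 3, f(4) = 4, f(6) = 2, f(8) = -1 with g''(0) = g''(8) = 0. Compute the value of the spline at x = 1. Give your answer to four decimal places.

5.2232

Write σ_i for g''(x_i). With h_i = 2, 2, 2, 2 and divided differences Δ_i = -3, 1/2, -1, -3/2, the continuity of g' gives the tridiagonal system
  2·σ_0 + 8·σ_1 + 2·σ_2 = 6(Δ_1 - Δ_0) = 21
  2·σ_1 + 8·σ_2 + 2·σ_3 = 6(Δ_2 - Δ_1) = -9
  2·σ_2 + 8·σ_3 + 2·σ_4 = 6(Δ_3 - Δ_2) = -3
Natural end conditions: σ_0 = σ_4 = 0.
Solving the tridiagonal system: σ_0 = 0, σ_1 = 87/28, σ_2 = -27/14, σ_3 = 3/28, σ_4 = 0.
On [0, 2], g(x) = 9 - 113/28·x + 0·x² + 29/112·x³.
With x = 1: g(1) = 585/112.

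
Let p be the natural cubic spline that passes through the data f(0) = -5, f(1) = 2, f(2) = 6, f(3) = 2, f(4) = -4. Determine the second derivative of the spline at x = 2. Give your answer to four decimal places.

-11.5714

Write σ_i for p''(x_i). With h_i = 1, 1, 1, 1 and divided differences Δ_i = 7, 4, -4, -6, the continuity of p' gives the tridiagonal system
  1·σ_0 + 4·σ_1 + 1·σ_2 = 6(Δ_1 - Δ_0) = -18
  1·σ_1 + 4·σ_2 + 1·σ_3 = 6(Δ_2 - Δ_1) = -48
  1·σ_2 + 4·σ_3 + 1·σ_4 = 6(Δ_3 - Δ_2) = -12
Natural end conditions: σ_0 = σ_4 = 0.
Hence σ_0 = 0, σ_1 = -45/28, σ_2 = -81/7, σ_3 = -3/28, σ_4 = 0.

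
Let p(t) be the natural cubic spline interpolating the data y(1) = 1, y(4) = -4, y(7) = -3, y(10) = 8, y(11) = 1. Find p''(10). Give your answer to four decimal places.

Put σ_i = p'' at the i-th knot. Here h = (3, 3, 3, 1) and Δ = (-5/3, 1/3, 11/3, -7), so the interior equations h_(i-1)·σ_(i-1) + 2(h_(i-1)+h_i)·σ_i + h_i·σ_(i+1) = 6(Δ_i − Δ_(i-1)) read
  3·σ_0 + 12·σ_1 + 3·σ_2 = 6(Δ_1 - Δ_0) = 12
  3·σ_1 + 12·σ_2 + 3·σ_3 = 6(Δ_2 - Δ_1) = 20
  3·σ_2 + 8·σ_3 + 1·σ_4 = 6(Δ_3 - Δ_2) = -64
Natural end conditions: σ_0 = σ_4 = 0.
Hence σ_0 = 0, σ_1 = -1/81, σ_2 = 328/81, σ_3 = -257/27, σ_4 = 0.

-9.5185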